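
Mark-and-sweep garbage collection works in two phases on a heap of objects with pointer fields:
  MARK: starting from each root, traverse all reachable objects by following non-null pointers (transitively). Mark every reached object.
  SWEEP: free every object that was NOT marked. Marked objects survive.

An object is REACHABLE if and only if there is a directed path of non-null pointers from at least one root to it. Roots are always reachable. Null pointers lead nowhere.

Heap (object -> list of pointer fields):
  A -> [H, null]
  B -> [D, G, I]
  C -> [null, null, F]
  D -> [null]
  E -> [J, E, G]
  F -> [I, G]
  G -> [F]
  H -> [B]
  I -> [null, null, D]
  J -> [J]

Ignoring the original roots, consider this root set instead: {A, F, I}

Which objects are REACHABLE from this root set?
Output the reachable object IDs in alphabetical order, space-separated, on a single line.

Answer: A B D F G H I

Derivation:
Roots: A F I
Mark A: refs=H null, marked=A
Mark F: refs=I G, marked=A F
Mark I: refs=null null D, marked=A F I
Mark H: refs=B, marked=A F H I
Mark G: refs=F, marked=A F G H I
Mark D: refs=null, marked=A D F G H I
Mark B: refs=D G I, marked=A B D F G H I
Unmarked (collected): C E J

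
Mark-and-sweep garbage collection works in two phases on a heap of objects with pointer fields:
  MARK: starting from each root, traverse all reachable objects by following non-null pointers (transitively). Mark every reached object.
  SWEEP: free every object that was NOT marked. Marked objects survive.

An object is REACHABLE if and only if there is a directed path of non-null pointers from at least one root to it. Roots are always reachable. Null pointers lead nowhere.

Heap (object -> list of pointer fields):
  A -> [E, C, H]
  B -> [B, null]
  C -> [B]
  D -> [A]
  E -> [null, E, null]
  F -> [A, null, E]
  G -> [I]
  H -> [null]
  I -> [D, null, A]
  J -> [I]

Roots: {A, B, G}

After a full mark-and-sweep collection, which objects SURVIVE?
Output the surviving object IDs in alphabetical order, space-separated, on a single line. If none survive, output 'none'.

Answer: A B C D E G H I

Derivation:
Roots: A B G
Mark A: refs=E C H, marked=A
Mark B: refs=B null, marked=A B
Mark G: refs=I, marked=A B G
Mark E: refs=null E null, marked=A B E G
Mark C: refs=B, marked=A B C E G
Mark H: refs=null, marked=A B C E G H
Mark I: refs=D null A, marked=A B C E G H I
Mark D: refs=A, marked=A B C D E G H I
Unmarked (collected): F J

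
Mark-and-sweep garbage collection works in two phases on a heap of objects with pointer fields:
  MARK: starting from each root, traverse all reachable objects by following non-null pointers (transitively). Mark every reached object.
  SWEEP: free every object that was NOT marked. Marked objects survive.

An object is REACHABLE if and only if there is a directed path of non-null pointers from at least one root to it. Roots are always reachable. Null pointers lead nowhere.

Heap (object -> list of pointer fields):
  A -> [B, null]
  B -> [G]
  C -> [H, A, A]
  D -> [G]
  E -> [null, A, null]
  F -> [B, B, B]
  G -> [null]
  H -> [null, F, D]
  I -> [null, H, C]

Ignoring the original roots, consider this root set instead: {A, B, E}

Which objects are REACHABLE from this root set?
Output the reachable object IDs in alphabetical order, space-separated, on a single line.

Answer: A B E G

Derivation:
Roots: A B E
Mark A: refs=B null, marked=A
Mark B: refs=G, marked=A B
Mark E: refs=null A null, marked=A B E
Mark G: refs=null, marked=A B E G
Unmarked (collected): C D F H I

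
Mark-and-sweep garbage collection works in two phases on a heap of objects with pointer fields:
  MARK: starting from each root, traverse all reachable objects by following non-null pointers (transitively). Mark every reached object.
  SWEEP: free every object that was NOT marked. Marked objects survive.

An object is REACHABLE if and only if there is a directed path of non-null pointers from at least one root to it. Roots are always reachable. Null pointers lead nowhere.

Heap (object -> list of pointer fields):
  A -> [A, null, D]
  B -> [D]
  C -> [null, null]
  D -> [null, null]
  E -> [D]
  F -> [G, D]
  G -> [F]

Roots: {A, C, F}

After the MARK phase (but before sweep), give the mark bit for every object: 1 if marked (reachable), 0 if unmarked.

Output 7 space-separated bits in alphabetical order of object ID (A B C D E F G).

Roots: A C F
Mark A: refs=A null D, marked=A
Mark C: refs=null null, marked=A C
Mark F: refs=G D, marked=A C F
Mark D: refs=null null, marked=A C D F
Mark G: refs=F, marked=A C D F G
Unmarked (collected): B E

Answer: 1 0 1 1 0 1 1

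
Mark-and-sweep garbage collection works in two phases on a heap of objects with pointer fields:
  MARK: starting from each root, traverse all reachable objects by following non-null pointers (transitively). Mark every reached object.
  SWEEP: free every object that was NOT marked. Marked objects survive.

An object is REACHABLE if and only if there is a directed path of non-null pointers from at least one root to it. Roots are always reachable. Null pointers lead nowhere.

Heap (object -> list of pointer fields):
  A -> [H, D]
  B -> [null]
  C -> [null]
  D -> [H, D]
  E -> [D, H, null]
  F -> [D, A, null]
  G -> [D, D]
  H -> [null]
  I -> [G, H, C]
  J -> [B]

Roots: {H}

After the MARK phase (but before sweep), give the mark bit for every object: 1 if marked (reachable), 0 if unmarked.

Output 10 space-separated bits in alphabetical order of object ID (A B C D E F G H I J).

Roots: H
Mark H: refs=null, marked=H
Unmarked (collected): A B C D E F G I J

Answer: 0 0 0 0 0 0 0 1 0 0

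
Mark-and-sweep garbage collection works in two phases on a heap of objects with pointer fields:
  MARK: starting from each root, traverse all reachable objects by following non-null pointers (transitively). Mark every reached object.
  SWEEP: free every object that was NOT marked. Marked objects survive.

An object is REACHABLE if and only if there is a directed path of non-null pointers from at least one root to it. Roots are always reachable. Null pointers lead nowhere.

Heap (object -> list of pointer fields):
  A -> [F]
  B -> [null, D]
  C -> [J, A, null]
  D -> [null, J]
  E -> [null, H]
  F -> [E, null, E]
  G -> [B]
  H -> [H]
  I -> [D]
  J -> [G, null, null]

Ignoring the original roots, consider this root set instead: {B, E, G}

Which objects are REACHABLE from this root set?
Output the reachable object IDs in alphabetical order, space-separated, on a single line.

Roots: B E G
Mark B: refs=null D, marked=B
Mark E: refs=null H, marked=B E
Mark G: refs=B, marked=B E G
Mark D: refs=null J, marked=B D E G
Mark H: refs=H, marked=B D E G H
Mark J: refs=G null null, marked=B D E G H J
Unmarked (collected): A C F I

Answer: B D E G H J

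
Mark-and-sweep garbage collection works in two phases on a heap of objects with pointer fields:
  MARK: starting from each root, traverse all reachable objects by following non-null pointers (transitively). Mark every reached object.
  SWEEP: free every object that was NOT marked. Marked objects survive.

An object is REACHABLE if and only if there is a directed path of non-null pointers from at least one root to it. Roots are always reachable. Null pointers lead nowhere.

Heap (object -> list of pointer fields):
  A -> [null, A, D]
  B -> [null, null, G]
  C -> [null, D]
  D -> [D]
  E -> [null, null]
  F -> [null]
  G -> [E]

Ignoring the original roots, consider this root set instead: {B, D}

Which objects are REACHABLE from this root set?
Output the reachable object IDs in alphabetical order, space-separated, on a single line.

Roots: B D
Mark B: refs=null null G, marked=B
Mark D: refs=D, marked=B D
Mark G: refs=E, marked=B D G
Mark E: refs=null null, marked=B D E G
Unmarked (collected): A C F

Answer: B D E G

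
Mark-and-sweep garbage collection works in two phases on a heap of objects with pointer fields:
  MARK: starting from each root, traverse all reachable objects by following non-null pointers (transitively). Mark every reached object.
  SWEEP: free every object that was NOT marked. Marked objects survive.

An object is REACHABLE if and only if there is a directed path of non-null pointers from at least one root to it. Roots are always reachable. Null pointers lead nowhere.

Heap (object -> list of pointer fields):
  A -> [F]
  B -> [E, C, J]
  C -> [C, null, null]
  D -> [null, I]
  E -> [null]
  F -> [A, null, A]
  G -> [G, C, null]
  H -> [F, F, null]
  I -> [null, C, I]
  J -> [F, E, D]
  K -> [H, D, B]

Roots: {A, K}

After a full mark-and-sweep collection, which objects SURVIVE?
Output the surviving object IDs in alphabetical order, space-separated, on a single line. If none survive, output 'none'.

Roots: A K
Mark A: refs=F, marked=A
Mark K: refs=H D B, marked=A K
Mark F: refs=A null A, marked=A F K
Mark H: refs=F F null, marked=A F H K
Mark D: refs=null I, marked=A D F H K
Mark B: refs=E C J, marked=A B D F H K
Mark I: refs=null C I, marked=A B D F H I K
Mark E: refs=null, marked=A B D E F H I K
Mark C: refs=C null null, marked=A B C D E F H I K
Mark J: refs=F E D, marked=A B C D E F H I J K
Unmarked (collected): G

Answer: A B C D E F H I J K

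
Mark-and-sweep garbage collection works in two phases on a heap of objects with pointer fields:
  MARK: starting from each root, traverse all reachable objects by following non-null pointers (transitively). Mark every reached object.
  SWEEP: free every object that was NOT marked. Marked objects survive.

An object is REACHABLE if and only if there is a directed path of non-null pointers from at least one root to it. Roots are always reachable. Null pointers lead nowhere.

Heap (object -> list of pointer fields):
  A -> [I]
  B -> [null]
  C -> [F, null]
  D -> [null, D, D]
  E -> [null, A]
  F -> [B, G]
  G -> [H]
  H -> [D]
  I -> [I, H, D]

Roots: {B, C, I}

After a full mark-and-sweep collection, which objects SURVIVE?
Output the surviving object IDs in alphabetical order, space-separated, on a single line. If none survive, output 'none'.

Answer: B C D F G H I

Derivation:
Roots: B C I
Mark B: refs=null, marked=B
Mark C: refs=F null, marked=B C
Mark I: refs=I H D, marked=B C I
Mark F: refs=B G, marked=B C F I
Mark H: refs=D, marked=B C F H I
Mark D: refs=null D D, marked=B C D F H I
Mark G: refs=H, marked=B C D F G H I
Unmarked (collected): A E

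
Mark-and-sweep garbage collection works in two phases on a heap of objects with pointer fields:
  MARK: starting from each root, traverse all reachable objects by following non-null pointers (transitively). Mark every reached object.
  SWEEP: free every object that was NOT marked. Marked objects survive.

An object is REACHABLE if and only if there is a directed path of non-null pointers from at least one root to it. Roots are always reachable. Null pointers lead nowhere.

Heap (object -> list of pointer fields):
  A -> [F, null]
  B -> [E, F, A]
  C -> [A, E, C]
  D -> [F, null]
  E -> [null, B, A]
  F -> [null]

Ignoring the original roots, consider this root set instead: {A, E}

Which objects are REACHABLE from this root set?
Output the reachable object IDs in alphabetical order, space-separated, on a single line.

Roots: A E
Mark A: refs=F null, marked=A
Mark E: refs=null B A, marked=A E
Mark F: refs=null, marked=A E F
Mark B: refs=E F A, marked=A B E F
Unmarked (collected): C D

Answer: A B E F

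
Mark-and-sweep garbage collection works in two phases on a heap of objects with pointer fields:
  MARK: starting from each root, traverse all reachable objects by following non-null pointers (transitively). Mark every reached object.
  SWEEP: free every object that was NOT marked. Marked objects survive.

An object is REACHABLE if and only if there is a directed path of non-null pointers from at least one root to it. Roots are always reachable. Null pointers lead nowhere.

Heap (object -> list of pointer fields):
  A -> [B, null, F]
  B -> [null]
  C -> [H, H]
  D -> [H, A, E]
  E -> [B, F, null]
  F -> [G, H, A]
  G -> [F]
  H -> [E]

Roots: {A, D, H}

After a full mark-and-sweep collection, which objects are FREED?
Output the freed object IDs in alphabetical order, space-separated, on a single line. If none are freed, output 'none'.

Answer: C

Derivation:
Roots: A D H
Mark A: refs=B null F, marked=A
Mark D: refs=H A E, marked=A D
Mark H: refs=E, marked=A D H
Mark B: refs=null, marked=A B D H
Mark F: refs=G H A, marked=A B D F H
Mark E: refs=B F null, marked=A B D E F H
Mark G: refs=F, marked=A B D E F G H
Unmarked (collected): C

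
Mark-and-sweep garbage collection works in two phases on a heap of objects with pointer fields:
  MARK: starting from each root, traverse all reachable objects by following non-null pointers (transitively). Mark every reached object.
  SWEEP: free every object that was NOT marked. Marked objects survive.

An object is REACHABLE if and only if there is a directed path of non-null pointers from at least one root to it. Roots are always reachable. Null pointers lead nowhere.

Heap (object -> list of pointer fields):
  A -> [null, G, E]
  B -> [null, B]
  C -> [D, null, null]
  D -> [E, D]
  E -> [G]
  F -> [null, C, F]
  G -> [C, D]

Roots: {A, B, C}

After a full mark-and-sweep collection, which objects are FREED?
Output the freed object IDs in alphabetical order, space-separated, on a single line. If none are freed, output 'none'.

Answer: F

Derivation:
Roots: A B C
Mark A: refs=null G E, marked=A
Mark B: refs=null B, marked=A B
Mark C: refs=D null null, marked=A B C
Mark G: refs=C D, marked=A B C G
Mark E: refs=G, marked=A B C E G
Mark D: refs=E D, marked=A B C D E G
Unmarked (collected): F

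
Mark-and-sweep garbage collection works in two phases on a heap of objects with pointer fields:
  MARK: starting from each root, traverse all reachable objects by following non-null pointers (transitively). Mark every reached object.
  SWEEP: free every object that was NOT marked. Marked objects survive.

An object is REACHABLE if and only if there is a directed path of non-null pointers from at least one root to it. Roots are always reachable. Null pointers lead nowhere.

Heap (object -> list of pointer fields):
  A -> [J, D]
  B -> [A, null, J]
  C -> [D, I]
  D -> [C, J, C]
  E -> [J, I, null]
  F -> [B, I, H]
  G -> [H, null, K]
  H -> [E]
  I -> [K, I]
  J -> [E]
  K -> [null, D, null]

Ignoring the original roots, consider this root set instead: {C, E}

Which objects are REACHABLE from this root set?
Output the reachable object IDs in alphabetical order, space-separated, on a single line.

Roots: C E
Mark C: refs=D I, marked=C
Mark E: refs=J I null, marked=C E
Mark D: refs=C J C, marked=C D E
Mark I: refs=K I, marked=C D E I
Mark J: refs=E, marked=C D E I J
Mark K: refs=null D null, marked=C D E I J K
Unmarked (collected): A B F G H

Answer: C D E I J K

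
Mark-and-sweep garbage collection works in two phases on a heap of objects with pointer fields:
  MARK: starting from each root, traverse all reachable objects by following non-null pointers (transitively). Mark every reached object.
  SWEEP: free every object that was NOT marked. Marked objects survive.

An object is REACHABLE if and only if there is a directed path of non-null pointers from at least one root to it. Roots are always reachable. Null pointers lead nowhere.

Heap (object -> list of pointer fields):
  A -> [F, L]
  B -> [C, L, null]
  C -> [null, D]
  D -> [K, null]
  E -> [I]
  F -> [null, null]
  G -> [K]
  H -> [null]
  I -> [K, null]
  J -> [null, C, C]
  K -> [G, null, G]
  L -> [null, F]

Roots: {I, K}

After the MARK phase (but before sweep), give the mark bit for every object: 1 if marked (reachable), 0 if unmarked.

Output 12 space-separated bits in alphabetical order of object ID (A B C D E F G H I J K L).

Roots: I K
Mark I: refs=K null, marked=I
Mark K: refs=G null G, marked=I K
Mark G: refs=K, marked=G I K
Unmarked (collected): A B C D E F H J L

Answer: 0 0 0 0 0 0 1 0 1 0 1 0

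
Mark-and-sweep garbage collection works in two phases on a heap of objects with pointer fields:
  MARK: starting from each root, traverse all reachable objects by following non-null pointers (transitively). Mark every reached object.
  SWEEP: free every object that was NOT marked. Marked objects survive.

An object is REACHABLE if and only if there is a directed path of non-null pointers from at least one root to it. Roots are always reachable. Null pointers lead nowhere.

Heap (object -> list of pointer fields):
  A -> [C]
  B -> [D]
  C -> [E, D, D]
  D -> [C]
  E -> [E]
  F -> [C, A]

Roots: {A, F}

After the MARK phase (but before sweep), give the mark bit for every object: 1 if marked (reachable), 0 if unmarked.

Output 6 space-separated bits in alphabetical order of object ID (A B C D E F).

Answer: 1 0 1 1 1 1

Derivation:
Roots: A F
Mark A: refs=C, marked=A
Mark F: refs=C A, marked=A F
Mark C: refs=E D D, marked=A C F
Mark E: refs=E, marked=A C E F
Mark D: refs=C, marked=A C D E F
Unmarked (collected): B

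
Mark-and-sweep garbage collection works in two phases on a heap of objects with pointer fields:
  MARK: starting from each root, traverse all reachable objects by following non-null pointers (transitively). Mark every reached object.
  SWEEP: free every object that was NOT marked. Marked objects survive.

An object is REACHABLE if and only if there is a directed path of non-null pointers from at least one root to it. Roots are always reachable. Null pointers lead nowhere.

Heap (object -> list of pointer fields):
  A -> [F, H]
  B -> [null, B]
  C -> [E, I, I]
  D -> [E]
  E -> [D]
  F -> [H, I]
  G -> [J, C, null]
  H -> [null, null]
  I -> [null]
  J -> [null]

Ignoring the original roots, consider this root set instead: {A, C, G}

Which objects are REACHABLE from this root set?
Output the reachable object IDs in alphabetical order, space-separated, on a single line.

Answer: A C D E F G H I J

Derivation:
Roots: A C G
Mark A: refs=F H, marked=A
Mark C: refs=E I I, marked=A C
Mark G: refs=J C null, marked=A C G
Mark F: refs=H I, marked=A C F G
Mark H: refs=null null, marked=A C F G H
Mark E: refs=D, marked=A C E F G H
Mark I: refs=null, marked=A C E F G H I
Mark J: refs=null, marked=A C E F G H I J
Mark D: refs=E, marked=A C D E F G H I J
Unmarked (collected): B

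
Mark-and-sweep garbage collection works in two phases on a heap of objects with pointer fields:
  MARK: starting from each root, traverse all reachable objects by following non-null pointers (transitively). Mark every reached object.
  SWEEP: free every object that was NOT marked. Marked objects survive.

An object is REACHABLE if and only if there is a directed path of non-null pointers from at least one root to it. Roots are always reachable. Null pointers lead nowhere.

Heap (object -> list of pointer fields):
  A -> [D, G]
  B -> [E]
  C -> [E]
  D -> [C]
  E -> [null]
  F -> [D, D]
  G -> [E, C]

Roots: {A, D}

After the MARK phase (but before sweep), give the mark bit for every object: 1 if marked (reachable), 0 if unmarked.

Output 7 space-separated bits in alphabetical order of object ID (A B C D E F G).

Answer: 1 0 1 1 1 0 1

Derivation:
Roots: A D
Mark A: refs=D G, marked=A
Mark D: refs=C, marked=A D
Mark G: refs=E C, marked=A D G
Mark C: refs=E, marked=A C D G
Mark E: refs=null, marked=A C D E G
Unmarked (collected): B F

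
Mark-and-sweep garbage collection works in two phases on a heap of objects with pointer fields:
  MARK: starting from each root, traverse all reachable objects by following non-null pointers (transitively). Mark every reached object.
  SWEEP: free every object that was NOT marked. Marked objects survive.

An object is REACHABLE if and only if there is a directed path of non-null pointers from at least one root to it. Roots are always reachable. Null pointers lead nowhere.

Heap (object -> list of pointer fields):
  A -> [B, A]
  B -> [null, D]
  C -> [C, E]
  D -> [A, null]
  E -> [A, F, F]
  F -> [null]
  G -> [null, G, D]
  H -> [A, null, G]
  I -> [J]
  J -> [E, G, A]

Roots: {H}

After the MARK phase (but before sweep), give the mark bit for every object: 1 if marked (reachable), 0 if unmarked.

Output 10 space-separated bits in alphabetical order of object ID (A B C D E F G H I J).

Answer: 1 1 0 1 0 0 1 1 0 0

Derivation:
Roots: H
Mark H: refs=A null G, marked=H
Mark A: refs=B A, marked=A H
Mark G: refs=null G D, marked=A G H
Mark B: refs=null D, marked=A B G H
Mark D: refs=A null, marked=A B D G H
Unmarked (collected): C E F I J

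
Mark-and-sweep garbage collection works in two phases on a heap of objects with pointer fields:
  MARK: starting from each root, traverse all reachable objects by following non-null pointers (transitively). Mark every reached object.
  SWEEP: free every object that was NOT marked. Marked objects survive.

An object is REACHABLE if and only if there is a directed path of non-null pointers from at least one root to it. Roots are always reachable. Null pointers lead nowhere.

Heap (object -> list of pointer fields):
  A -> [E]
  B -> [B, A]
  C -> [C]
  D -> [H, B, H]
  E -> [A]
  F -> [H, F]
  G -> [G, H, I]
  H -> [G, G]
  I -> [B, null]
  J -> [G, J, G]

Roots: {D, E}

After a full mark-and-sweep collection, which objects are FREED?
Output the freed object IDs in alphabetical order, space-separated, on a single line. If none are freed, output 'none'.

Answer: C F J

Derivation:
Roots: D E
Mark D: refs=H B H, marked=D
Mark E: refs=A, marked=D E
Mark H: refs=G G, marked=D E H
Mark B: refs=B A, marked=B D E H
Mark A: refs=E, marked=A B D E H
Mark G: refs=G H I, marked=A B D E G H
Mark I: refs=B null, marked=A B D E G H I
Unmarked (collected): C F J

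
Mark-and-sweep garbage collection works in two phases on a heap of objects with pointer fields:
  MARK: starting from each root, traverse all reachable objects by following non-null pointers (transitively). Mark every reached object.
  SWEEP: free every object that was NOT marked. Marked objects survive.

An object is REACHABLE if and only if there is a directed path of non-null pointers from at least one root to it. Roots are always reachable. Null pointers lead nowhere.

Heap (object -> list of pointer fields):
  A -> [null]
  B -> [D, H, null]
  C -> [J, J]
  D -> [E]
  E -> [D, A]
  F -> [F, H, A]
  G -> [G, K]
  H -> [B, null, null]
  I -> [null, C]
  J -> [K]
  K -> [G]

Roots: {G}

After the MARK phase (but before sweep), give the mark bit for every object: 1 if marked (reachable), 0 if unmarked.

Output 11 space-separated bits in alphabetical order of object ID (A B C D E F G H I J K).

Answer: 0 0 0 0 0 0 1 0 0 0 1

Derivation:
Roots: G
Mark G: refs=G K, marked=G
Mark K: refs=G, marked=G K
Unmarked (collected): A B C D E F H I J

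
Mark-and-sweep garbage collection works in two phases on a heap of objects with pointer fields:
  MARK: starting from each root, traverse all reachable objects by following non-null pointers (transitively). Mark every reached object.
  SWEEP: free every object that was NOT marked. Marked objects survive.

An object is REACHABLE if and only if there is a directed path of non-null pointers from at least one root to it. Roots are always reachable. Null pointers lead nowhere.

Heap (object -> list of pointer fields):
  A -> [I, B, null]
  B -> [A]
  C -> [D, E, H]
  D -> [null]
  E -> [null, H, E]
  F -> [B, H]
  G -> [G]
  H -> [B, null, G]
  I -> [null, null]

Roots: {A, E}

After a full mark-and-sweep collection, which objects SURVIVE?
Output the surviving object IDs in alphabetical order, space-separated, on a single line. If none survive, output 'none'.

Roots: A E
Mark A: refs=I B null, marked=A
Mark E: refs=null H E, marked=A E
Mark I: refs=null null, marked=A E I
Mark B: refs=A, marked=A B E I
Mark H: refs=B null G, marked=A B E H I
Mark G: refs=G, marked=A B E G H I
Unmarked (collected): C D F

Answer: A B E G H I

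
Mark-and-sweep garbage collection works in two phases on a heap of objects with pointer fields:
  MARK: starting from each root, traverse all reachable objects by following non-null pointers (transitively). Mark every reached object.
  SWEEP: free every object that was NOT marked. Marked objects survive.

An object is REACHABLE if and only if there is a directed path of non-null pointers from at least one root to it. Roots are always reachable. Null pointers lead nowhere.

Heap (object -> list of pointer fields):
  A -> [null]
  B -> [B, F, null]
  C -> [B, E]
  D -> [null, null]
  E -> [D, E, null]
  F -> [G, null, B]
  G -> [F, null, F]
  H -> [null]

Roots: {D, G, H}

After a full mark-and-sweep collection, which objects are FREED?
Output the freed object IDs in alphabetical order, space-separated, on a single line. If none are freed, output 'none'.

Answer: A C E

Derivation:
Roots: D G H
Mark D: refs=null null, marked=D
Mark G: refs=F null F, marked=D G
Mark H: refs=null, marked=D G H
Mark F: refs=G null B, marked=D F G H
Mark B: refs=B F null, marked=B D F G H
Unmarked (collected): A C E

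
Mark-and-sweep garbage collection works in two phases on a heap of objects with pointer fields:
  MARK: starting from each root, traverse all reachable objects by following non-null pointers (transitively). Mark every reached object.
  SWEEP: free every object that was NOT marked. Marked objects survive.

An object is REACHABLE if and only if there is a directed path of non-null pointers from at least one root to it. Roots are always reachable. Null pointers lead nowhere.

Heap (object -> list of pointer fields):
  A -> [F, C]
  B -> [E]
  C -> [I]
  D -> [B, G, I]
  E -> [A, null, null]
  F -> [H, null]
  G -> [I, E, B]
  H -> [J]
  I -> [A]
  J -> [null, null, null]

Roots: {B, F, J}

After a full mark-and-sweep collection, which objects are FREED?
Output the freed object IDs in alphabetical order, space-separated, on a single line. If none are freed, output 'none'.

Roots: B F J
Mark B: refs=E, marked=B
Mark F: refs=H null, marked=B F
Mark J: refs=null null null, marked=B F J
Mark E: refs=A null null, marked=B E F J
Mark H: refs=J, marked=B E F H J
Mark A: refs=F C, marked=A B E F H J
Mark C: refs=I, marked=A B C E F H J
Mark I: refs=A, marked=A B C E F H I J
Unmarked (collected): D G

Answer: D G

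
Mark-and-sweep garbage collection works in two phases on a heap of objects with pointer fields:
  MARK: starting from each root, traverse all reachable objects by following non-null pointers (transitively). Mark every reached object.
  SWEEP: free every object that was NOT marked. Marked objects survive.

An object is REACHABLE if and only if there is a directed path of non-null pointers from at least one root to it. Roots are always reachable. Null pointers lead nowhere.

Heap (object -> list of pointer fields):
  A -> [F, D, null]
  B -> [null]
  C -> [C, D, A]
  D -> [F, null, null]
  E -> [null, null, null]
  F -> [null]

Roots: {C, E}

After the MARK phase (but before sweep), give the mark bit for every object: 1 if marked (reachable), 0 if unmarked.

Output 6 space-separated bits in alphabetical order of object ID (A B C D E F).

Roots: C E
Mark C: refs=C D A, marked=C
Mark E: refs=null null null, marked=C E
Mark D: refs=F null null, marked=C D E
Mark A: refs=F D null, marked=A C D E
Mark F: refs=null, marked=A C D E F
Unmarked (collected): B

Answer: 1 0 1 1 1 1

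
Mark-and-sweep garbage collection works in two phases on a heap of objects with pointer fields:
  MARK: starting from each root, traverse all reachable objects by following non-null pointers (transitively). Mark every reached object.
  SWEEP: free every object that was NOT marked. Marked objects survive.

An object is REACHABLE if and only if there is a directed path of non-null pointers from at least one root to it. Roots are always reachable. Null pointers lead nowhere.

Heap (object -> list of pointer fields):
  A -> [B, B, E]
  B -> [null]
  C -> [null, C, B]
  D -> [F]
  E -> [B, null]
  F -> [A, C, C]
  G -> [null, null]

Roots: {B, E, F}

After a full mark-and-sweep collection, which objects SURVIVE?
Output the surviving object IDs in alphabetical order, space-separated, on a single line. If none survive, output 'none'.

Answer: A B C E F

Derivation:
Roots: B E F
Mark B: refs=null, marked=B
Mark E: refs=B null, marked=B E
Mark F: refs=A C C, marked=B E F
Mark A: refs=B B E, marked=A B E F
Mark C: refs=null C B, marked=A B C E F
Unmarked (collected): D G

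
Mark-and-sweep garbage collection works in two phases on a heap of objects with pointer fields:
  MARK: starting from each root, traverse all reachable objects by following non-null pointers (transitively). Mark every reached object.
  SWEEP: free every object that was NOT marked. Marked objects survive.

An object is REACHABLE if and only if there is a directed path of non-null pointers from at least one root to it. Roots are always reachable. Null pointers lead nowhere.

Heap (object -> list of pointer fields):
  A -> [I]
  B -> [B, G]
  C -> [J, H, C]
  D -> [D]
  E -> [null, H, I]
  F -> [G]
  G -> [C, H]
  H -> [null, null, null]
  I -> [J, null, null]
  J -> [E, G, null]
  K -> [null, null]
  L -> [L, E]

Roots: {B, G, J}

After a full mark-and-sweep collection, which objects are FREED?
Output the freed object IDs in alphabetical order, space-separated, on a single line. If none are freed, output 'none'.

Roots: B G J
Mark B: refs=B G, marked=B
Mark G: refs=C H, marked=B G
Mark J: refs=E G null, marked=B G J
Mark C: refs=J H C, marked=B C G J
Mark H: refs=null null null, marked=B C G H J
Mark E: refs=null H I, marked=B C E G H J
Mark I: refs=J null null, marked=B C E G H I J
Unmarked (collected): A D F K L

Answer: A D F K L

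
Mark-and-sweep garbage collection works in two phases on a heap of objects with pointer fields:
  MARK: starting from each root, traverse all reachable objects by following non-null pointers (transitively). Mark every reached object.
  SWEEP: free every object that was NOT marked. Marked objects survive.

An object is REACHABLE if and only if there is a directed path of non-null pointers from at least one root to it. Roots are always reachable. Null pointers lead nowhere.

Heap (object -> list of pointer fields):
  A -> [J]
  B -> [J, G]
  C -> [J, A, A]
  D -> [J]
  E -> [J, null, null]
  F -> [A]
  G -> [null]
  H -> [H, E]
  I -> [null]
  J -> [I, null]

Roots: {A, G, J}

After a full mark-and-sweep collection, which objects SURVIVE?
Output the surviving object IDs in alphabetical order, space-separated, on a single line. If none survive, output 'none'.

Roots: A G J
Mark A: refs=J, marked=A
Mark G: refs=null, marked=A G
Mark J: refs=I null, marked=A G J
Mark I: refs=null, marked=A G I J
Unmarked (collected): B C D E F H

Answer: A G I J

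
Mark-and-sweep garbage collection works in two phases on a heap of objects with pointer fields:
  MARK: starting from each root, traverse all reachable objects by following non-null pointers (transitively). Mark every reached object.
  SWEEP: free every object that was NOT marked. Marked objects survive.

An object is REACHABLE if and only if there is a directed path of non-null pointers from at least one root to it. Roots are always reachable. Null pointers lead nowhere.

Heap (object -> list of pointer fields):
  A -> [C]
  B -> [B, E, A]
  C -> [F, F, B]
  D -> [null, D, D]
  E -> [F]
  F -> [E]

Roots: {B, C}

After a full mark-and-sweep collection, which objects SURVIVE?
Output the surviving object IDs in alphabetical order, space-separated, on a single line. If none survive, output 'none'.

Answer: A B C E F

Derivation:
Roots: B C
Mark B: refs=B E A, marked=B
Mark C: refs=F F B, marked=B C
Mark E: refs=F, marked=B C E
Mark A: refs=C, marked=A B C E
Mark F: refs=E, marked=A B C E F
Unmarked (collected): D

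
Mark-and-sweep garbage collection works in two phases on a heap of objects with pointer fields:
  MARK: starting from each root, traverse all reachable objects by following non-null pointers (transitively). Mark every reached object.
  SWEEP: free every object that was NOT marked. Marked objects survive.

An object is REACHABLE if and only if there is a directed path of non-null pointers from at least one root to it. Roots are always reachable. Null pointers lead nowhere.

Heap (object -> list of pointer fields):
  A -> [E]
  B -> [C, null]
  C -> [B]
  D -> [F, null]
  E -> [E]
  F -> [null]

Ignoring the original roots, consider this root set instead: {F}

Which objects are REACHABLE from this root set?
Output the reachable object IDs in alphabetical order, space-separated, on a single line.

Roots: F
Mark F: refs=null, marked=F
Unmarked (collected): A B C D E

Answer: F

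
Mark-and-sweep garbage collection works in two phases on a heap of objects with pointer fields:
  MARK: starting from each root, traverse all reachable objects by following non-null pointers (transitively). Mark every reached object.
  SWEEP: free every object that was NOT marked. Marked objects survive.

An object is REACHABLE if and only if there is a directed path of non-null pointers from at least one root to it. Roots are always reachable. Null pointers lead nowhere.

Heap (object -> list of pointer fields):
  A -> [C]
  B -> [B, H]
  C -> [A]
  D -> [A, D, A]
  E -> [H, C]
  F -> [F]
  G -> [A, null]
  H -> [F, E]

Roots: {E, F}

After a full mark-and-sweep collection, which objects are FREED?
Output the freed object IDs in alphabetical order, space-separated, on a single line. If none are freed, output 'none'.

Answer: B D G

Derivation:
Roots: E F
Mark E: refs=H C, marked=E
Mark F: refs=F, marked=E F
Mark H: refs=F E, marked=E F H
Mark C: refs=A, marked=C E F H
Mark A: refs=C, marked=A C E F H
Unmarked (collected): B D G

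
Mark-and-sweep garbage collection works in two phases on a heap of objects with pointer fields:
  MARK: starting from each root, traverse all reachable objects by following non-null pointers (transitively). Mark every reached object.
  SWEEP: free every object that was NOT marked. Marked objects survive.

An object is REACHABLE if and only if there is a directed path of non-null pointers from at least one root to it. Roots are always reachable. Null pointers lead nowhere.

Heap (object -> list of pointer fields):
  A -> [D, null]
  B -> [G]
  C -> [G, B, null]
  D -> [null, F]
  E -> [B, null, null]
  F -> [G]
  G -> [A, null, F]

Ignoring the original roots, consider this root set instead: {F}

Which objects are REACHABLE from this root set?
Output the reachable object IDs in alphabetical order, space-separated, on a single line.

Roots: F
Mark F: refs=G, marked=F
Mark G: refs=A null F, marked=F G
Mark A: refs=D null, marked=A F G
Mark D: refs=null F, marked=A D F G
Unmarked (collected): B C E

Answer: A D F G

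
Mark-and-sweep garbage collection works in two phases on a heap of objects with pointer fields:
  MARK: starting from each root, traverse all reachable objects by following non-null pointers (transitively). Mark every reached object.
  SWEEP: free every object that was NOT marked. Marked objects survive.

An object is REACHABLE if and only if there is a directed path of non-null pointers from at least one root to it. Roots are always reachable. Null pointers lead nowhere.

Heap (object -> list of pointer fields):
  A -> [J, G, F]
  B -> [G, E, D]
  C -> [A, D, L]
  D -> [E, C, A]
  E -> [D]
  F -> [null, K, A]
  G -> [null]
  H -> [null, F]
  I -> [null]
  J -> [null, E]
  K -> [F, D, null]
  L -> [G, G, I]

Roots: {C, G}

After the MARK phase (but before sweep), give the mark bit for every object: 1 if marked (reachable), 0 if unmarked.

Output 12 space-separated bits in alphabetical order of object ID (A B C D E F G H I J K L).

Roots: C G
Mark C: refs=A D L, marked=C
Mark G: refs=null, marked=C G
Mark A: refs=J G F, marked=A C G
Mark D: refs=E C A, marked=A C D G
Mark L: refs=G G I, marked=A C D G L
Mark J: refs=null E, marked=A C D G J L
Mark F: refs=null K A, marked=A C D F G J L
Mark E: refs=D, marked=A C D E F G J L
Mark I: refs=null, marked=A C D E F G I J L
Mark K: refs=F D null, marked=A C D E F G I J K L
Unmarked (collected): B H

Answer: 1 0 1 1 1 1 1 0 1 1 1 1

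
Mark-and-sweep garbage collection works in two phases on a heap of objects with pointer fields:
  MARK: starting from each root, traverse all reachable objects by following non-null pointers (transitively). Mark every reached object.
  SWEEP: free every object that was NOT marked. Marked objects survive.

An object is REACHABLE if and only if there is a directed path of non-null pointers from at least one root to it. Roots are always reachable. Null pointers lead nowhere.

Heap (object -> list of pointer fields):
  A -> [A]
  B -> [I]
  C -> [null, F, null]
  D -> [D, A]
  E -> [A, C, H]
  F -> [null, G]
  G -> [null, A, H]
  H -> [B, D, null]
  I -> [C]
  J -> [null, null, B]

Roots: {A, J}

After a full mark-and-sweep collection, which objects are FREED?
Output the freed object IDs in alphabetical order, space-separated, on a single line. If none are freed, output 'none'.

Answer: E

Derivation:
Roots: A J
Mark A: refs=A, marked=A
Mark J: refs=null null B, marked=A J
Mark B: refs=I, marked=A B J
Mark I: refs=C, marked=A B I J
Mark C: refs=null F null, marked=A B C I J
Mark F: refs=null G, marked=A B C F I J
Mark G: refs=null A H, marked=A B C F G I J
Mark H: refs=B D null, marked=A B C F G H I J
Mark D: refs=D A, marked=A B C D F G H I J
Unmarked (collected): E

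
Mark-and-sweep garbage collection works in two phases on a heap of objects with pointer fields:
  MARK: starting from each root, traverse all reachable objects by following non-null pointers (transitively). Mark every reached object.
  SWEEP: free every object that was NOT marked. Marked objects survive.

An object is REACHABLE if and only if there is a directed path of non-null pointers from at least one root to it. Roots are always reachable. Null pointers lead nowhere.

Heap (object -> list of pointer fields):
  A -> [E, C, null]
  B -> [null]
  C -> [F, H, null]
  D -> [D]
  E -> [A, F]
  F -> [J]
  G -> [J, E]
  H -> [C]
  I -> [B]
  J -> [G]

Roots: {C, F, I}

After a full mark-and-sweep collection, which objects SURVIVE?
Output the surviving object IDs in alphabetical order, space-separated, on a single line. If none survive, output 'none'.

Roots: C F I
Mark C: refs=F H null, marked=C
Mark F: refs=J, marked=C F
Mark I: refs=B, marked=C F I
Mark H: refs=C, marked=C F H I
Mark J: refs=G, marked=C F H I J
Mark B: refs=null, marked=B C F H I J
Mark G: refs=J E, marked=B C F G H I J
Mark E: refs=A F, marked=B C E F G H I J
Mark A: refs=E C null, marked=A B C E F G H I J
Unmarked (collected): D

Answer: A B C E F G H I J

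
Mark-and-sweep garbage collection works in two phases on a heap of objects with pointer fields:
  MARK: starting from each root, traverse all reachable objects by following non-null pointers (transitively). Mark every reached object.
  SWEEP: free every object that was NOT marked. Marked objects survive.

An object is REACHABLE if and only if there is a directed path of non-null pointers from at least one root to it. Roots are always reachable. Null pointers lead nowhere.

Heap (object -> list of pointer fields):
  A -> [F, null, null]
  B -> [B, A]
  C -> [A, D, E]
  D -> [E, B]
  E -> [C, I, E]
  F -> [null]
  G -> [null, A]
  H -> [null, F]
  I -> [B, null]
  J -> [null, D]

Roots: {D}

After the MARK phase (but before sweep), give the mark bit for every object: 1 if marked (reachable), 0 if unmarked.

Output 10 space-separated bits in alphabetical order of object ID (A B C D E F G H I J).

Roots: D
Mark D: refs=E B, marked=D
Mark E: refs=C I E, marked=D E
Mark B: refs=B A, marked=B D E
Mark C: refs=A D E, marked=B C D E
Mark I: refs=B null, marked=B C D E I
Mark A: refs=F null null, marked=A B C D E I
Mark F: refs=null, marked=A B C D E F I
Unmarked (collected): G H J

Answer: 1 1 1 1 1 1 0 0 1 0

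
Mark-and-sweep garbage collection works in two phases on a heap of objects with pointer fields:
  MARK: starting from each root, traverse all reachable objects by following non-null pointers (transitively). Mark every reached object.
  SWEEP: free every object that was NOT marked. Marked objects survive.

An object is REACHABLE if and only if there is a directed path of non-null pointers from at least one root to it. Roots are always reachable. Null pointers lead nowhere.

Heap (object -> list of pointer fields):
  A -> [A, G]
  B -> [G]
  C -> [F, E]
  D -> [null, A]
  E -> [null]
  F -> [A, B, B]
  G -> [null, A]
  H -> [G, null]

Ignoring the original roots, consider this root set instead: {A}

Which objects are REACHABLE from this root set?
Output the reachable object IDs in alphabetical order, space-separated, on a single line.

Answer: A G

Derivation:
Roots: A
Mark A: refs=A G, marked=A
Mark G: refs=null A, marked=A G
Unmarked (collected): B C D E F H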